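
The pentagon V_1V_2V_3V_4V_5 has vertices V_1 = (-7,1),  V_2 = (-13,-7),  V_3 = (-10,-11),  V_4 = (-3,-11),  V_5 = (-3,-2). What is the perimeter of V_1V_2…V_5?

|V_1V_2| = √((-6)² + (-8)²) = √100 = 10
|V_2V_3| = √((3)² + (-4)²) = √25 = 5
|V_3V_4| = √((7)² + (0)²) = √49 = 7
|V_4V_5| = √((0)² + (9)²) = √81 = 9
|V_5V_1| = √((-4)² + (3)²) = √25 = 5
Perimeter = 10 + 5 + 7 + 9 + 5 = 36.

36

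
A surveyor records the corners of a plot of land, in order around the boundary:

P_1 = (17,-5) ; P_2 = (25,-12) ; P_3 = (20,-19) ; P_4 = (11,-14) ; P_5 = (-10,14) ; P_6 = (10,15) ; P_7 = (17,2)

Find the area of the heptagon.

Apply the shoelace (surveyor's) formula: 2A = Σ (x_i·y_{i+1} − x_{i+1}·y_i), indices taken mod 7.
Cross-terms: -79, -235, -71, 14, -290, -235, -119  ⇒  Σ = -1015
Area = |Σ|/2 = 507.5.

507.5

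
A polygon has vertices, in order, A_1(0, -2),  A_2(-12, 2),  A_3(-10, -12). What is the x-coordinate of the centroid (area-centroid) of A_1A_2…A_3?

-22/3

Apply the surveyor's formula. First the cross-terms c_i = x_i·y_{i+1} − x_{i+1}·y_i:
  -24, 164, 20  ⇒  2A = 160, A = 80.
Then Σ (x_i + x_{i+1})·c_i = -3520, so x̄ = -3520 / (6·80) = -22/3.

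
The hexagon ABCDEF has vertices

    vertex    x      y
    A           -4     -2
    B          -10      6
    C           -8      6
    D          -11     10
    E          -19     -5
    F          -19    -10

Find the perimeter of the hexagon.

56

|AB| = √((-6)² + (8)²) = √100 = 10
|BC| = √((2)² + (0)²) = √4 = 2
|CD| = √((-3)² + (4)²) = √25 = 5
|DE| = √((-8)² + (-15)²) = √289 = 17
|EF| = √((0)² + (-5)²) = √25 = 5
|FA| = √((15)² + (8)²) = √289 = 17
Perimeter = 10 + 2 + 5 + 17 + 5 + 17 = 56.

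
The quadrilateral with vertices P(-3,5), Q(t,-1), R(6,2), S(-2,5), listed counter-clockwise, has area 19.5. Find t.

Write out the shoelace sum; only the two edges meeting at Q involve t:
2·Area = [((-3)·(-1) − t·5) + (t·2 − 6·(-1))] + 39
       = -3·t + 48 = 39
⇒ t = 3.

3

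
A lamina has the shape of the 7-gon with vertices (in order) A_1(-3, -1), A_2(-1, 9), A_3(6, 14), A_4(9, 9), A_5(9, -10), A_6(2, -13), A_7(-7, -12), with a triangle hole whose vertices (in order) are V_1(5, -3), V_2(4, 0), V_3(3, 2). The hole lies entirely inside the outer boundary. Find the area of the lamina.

Outer boundary:
Apply Gauss's area formula: 2A = Σ (x_i·y_{i+1} − x_{i+1}·y_i), indices taken mod 7.
Σ = (-28) + (-68) + (-72) + (-171) + (-97) + (-115) + (-29) = -580
Area = |Σ|/2 = 290.
Hole:
Apply the shoelace formula: 2A = Σ (x_i·y_{i+1} − x_{i+1}·y_i), indices taken mod 3.
Σ = (12) + (8) + (-19) = 1
Area = |Σ|/2 = 0.5.
Net area = 290 − 0.5 = 289.5.

289.5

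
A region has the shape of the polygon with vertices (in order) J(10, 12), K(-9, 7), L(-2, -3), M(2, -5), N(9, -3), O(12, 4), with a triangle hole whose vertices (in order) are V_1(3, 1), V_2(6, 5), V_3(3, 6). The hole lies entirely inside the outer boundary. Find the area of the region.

Outer boundary:
Cross-terms: 178, 41, 16, 39, 72, 104  ⇒  Σ = 450
Area = |Σ|/2 = 225.
Hole:
Σ = (9) + (21) + (-15) = 15
Area = |Σ|/2 = 7.5.
Net area = 225 − 7.5 = 217.5.

217.5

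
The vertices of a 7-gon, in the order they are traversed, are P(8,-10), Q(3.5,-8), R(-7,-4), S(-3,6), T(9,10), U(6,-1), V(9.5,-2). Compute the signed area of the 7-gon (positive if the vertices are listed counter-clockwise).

-193.75

Apply the shoelace (surveyor's) formula: 2A = Σ (x_i·y_{i+1} − x_{i+1}·y_i), indices taken mod 7.
Σ = (-29) + (-70) + (-54) + (-84) + (-69) + (-2.5) + (-79) = -387.5
Signed area = Σ/2 = -193.75 (negative ⇒ clockwise traversal).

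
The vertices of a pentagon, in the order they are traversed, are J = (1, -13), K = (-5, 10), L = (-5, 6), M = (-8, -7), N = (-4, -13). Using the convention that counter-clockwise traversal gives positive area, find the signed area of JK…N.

Σ = (-55) + (20) + (83) + (76) + (65) = 189
Signed area = Σ/2 = 94.5 (positive ⇒ counter-clockwise traversal).

94.5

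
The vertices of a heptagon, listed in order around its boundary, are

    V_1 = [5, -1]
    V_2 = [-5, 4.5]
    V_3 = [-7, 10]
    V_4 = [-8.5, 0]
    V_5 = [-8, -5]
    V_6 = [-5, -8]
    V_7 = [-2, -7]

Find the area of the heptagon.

Σ = (17.5) + (-18.5) + (85) + (42.5) + (39) + (19) + (37) = 221.5
Area = |Σ|/2 = 110.75.

110.75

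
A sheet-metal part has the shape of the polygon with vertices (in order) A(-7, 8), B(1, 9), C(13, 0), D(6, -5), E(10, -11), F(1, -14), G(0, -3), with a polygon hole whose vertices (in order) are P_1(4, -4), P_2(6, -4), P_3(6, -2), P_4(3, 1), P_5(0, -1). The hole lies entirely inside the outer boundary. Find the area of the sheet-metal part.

Outer boundary:
Apply the shoelace formula: 2A = Σ (x_i·y_{i+1} − x_{i+1}·y_i), indices taken mod 7.
Cross-terms: -71, -117, -65, -16, -129, -3, -21  ⇒  Σ = -422
Area = |Σ|/2 = 211.
Hole:
Apply Gauss's area formula: 2A = Σ (x_i·y_{i+1} − x_{i+1}·y_i), indices taken mod 5.
Cross-terms: 8, 12, 12, -3, 4  ⇒  Σ = 33
Area = |Σ|/2 = 16.5.
Net area = 211 − 16.5 = 194.5.

194.5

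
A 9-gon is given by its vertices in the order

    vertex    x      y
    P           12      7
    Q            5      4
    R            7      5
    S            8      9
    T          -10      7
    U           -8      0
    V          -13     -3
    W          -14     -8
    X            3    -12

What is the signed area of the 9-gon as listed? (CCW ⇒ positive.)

339

Σ = (13) + (-3) + (23) + (146) + (56) + (24) + (62) + (192) + (165) = 678
Signed area = Σ/2 = 339 (positive ⇒ counter-clockwise traversal).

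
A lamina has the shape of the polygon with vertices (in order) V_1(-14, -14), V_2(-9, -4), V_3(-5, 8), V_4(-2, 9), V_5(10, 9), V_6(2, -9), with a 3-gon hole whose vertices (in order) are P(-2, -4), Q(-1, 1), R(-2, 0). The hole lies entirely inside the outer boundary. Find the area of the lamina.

278.5

Outer boundary:
Apply the shoelace formula: 2A = Σ (x_i·y_{i+1} − x_{i+1}·y_i), indices taken mod 6.
Σ = (-70) + (-92) + (-29) + (-108) + (-108) + (-154) = -561
Area = |Σ|/2 = 280.5.
Hole:
Σ = (-6) + (2) + (8) = 4
Area = |Σ|/2 = 2.
Net area = 280.5 − 2 = 278.5.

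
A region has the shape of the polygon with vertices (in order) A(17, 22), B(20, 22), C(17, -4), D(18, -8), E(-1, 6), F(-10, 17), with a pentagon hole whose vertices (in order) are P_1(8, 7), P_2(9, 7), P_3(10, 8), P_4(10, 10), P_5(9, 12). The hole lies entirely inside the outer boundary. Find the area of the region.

469

Outer boundary:
Apply the surveyor's formula: 2A = Σ (x_i·y_{i+1} − x_{i+1}·y_i), indices taken mod 6.
Σ = (-66) + (-454) + (-64) + (100) + (43) + (-509) = -950
Area = |Σ|/2 = 475.
Hole:
P_1→P_2: (8)(7) − (9)(7) = -7
P_2→P_3: (9)(8) − (10)(7) = 2
P_3→P_4: (10)(10) − (10)(8) = 20
P_4→P_5: (10)(12) − (9)(10) = 30
P_5→P_1: (9)(7) − (8)(12) = -33
Σ = 12
Area = |Σ|/2 = 6.
Net area = 475 − 6 = 469.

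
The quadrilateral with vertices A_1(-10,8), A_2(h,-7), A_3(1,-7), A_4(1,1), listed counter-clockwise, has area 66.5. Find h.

-2

Write out the shoelace sum; only the two edges meeting at A_2 involve h:
2·Area = [((-10)·(-7) − h·8) + (h·(-7) − 1·(-7))] + 26
       = -15·h + 103 = 133
⇒ h = -2.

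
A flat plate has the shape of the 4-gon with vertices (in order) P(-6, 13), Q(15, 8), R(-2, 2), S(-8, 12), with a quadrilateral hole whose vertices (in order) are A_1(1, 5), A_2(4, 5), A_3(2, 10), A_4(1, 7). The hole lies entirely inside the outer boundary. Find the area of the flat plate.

110

Outer boundary:
Apply Gauss's area formula: 2A = Σ (x_i·y_{i+1} − x_{i+1}·y_i), indices taken mod 4.
Σ = (-243) + (46) + (-8) + (-32) = -237
Area = |Σ|/2 = 118.5.
Hole:
Cross-terms: -15, 30, 4, -2  ⇒  Σ = 17
Area = |Σ|/2 = 8.5.
Net area = 118.5 − 8.5 = 110.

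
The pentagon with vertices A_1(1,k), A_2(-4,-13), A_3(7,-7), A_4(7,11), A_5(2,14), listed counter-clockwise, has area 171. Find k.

The doubled signed area Σ (x_i y_{i+1} − x_{i+1} y_i) is linear in k.
With k=0 it equals 294; the coefficient of k is 6 (from the two edges through A_1).
So 6·k + 294 = 2·171 = 342 ⇒ k = 8.

8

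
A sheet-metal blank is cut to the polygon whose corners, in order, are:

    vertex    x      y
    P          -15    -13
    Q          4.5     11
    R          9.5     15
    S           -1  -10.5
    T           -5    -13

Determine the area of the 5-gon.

P→Q: (-15)(11) − (4.5)(-13) = -106.5
Q→R: (4.5)(15) − (9.5)(11) = -37
R→S: (9.5)(-10.5) − (-1)(15) = -84.75
S→T: (-1)(-13) − (-5)(-10.5) = -39.5
T→P: (-5)(-13) − (-15)(-13) = -130
Σ = -397.75
Area = |Σ|/2 = 198.875.

198.875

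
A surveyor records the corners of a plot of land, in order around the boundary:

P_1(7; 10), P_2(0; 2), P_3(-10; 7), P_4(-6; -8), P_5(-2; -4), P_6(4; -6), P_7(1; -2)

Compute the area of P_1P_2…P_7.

107

Apply the shoelace (surveyor's) formula: 2A = Σ (x_i·y_{i+1} − x_{i+1}·y_i), indices taken mod 7.
Σ = (14) + (20) + (122) + (8) + (28) + (-2) + (24) = 214
Area = |Σ|/2 = 107.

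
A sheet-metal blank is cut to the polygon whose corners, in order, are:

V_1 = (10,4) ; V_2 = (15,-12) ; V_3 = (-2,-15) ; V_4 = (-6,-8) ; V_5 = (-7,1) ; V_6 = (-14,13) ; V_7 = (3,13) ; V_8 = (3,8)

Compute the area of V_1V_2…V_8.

473

Cross-terms: -180, -249, -74, -62, -77, -221, -15, -68  ⇒  Σ = -946
Area = |Σ|/2 = 473.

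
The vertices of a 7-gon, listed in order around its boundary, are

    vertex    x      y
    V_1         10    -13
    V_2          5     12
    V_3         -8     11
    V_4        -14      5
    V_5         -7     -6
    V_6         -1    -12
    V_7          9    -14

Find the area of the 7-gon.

Apply Gauss's area formula: 2A = Σ (x_i·y_{i+1} − x_{i+1}·y_i), indices taken mod 7.
Σ = (185) + (151) + (114) + (119) + (78) + (122) + (23) = 792
Area = |Σ|/2 = 396.

396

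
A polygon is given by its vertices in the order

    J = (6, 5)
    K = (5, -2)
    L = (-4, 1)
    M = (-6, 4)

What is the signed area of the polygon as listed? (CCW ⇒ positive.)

Cross-terms: -37, -3, -10, -54  ⇒  Σ = -104
Signed area = Σ/2 = -52 (negative ⇒ clockwise traversal).

-52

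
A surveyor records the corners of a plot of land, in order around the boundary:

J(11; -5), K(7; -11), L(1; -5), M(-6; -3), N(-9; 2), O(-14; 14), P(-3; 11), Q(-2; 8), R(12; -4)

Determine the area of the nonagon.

249

Apply the shoelace formula: 2A = Σ (x_i·y_{i+1} − x_{i+1}·y_i), indices taken mod 9.
Σ = (-86) + (-24) + (-33) + (-39) + (-98) + (-112) + (-2) + (-88) + (-16) = -498
Area = |Σ|/2 = 249.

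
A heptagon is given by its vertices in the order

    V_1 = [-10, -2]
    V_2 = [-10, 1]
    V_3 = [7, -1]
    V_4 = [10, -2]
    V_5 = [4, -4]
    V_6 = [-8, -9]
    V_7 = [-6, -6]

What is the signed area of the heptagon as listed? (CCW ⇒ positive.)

Apply the shoelace (surveyor's) formula: 2A = Σ (x_i·y_{i+1} − x_{i+1}·y_i), indices taken mod 7.
V_1→V_2: (-10)(1) − (-10)(-2) = -30
V_2→V_3: (-10)(-1) − (7)(1) = 3
V_3→V_4: (7)(-2) − (10)(-1) = -4
V_4→V_5: (10)(-4) − (4)(-2) = -32
V_5→V_6: (4)(-9) − (-8)(-4) = -68
V_6→V_7: (-8)(-6) − (-6)(-9) = -6
V_7→V_1: (-6)(-2) − (-10)(-6) = -48
Σ = -185
Signed area = Σ/2 = -92.5 (negative ⇒ clockwise traversal).

-92.5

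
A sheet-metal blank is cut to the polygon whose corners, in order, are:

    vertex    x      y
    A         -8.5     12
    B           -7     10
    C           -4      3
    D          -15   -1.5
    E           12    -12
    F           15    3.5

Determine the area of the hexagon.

Σ = (-1) + (19) + (51) + (198) + (222) + (209.75) = 698.75
Area = |Σ|/2 = 349.375.

349.375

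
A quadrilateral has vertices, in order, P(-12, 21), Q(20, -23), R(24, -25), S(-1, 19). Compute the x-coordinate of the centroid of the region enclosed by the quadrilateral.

199/39

Apply Gauss's area formula. First the cross-terms c_i = x_i·y_{i+1} − x_{i+1}·y_i:
  -144, 52, 431, 207  ⇒  2A = 546, A = 273.
Then Σ (x_i + x_{i+1})·c_i = 8358, so x̄ = 8358 / (6·273) = 199/39.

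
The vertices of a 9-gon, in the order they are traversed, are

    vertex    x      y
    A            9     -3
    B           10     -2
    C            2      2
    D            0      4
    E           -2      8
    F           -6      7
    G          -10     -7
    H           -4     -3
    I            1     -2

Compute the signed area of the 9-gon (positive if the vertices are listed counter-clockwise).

Σ = (12) + (24) + (8) + (8) + (34) + (112) + (2) + (11) + (15) = 226
Signed area = Σ/2 = 113 (positive ⇒ counter-clockwise traversal).

113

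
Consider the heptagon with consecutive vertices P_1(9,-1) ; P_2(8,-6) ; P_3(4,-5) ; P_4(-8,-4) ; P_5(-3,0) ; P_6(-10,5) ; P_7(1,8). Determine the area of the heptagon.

P_1→P_2: (9)(-6) − (8)(-1) = -46
P_2→P_3: (8)(-5) − (4)(-6) = -16
P_3→P_4: (4)(-4) − (-8)(-5) = -56
P_4→P_5: (-8)(0) − (-3)(-4) = -12
P_5→P_6: (-3)(5) − (-10)(0) = -15
P_6→P_7: (-10)(8) − (1)(5) = -85
P_7→P_1: (1)(-1) − (9)(8) = -73
Σ = -303
Area = |Σ|/2 = 151.5.

151.5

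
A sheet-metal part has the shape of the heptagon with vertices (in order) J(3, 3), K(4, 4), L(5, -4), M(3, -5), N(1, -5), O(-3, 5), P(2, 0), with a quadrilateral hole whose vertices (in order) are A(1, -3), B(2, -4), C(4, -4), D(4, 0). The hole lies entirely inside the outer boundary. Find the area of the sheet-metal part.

Outer boundary:
Σ = (0) + (-36) + (-13) + (-10) + (-10) + (-10) + (6) = -73
Area = |Σ|/2 = 36.5.
Hole:
Apply the shoelace formula: 2A = Σ (x_i·y_{i+1} − x_{i+1}·y_i), indices taken mod 4.
Σ = (2) + (8) + (16) + (-12) = 14
Area = |Σ|/2 = 7.
Net area = 36.5 − 7 = 29.5.

29.5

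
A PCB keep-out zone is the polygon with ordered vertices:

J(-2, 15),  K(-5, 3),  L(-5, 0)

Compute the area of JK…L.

4.5

Apply Gauss's area formula: 2A = Σ (x_i·y_{i+1} − x_{i+1}·y_i), indices taken mod 3.
Cross-terms: 69, 15, -75  ⇒  Σ = 9
Area = |Σ|/2 = 4.5.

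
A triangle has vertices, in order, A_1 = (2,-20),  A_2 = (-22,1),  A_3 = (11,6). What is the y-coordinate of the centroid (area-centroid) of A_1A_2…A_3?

Apply the shoelace (surveyor's) formula. First the cross-terms c_i = x_i·y_{i+1} − x_{i+1}·y_i:
  -438, -143, -232  ⇒  2A = -813, A = -406.5.
Then Σ (y_i + y_{i+1})·c_i = 10569, so ȳ = 10569 / (6·(-406.5)) = -13/3.

-13/3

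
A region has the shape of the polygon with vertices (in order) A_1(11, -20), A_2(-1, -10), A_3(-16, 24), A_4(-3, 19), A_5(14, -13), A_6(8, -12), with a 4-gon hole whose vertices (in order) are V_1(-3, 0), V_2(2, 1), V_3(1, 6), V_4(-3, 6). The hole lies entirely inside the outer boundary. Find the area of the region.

407.5

Outer boundary:
Apply the shoelace (surveyor's) formula: 2A = Σ (x_i·y_{i+1} − x_{i+1}·y_i), indices taken mod 6.
A_1→A_2: (11)(-10) − (-1)(-20) = -130
A_2→A_3: (-1)(24) − (-16)(-10) = -184
A_3→A_4: (-16)(19) − (-3)(24) = -232
A_4→A_5: (-3)(-13) − (14)(19) = -227
A_5→A_6: (14)(-12) − (8)(-13) = -64
A_6→A_1: (8)(-20) − (11)(-12) = -28
Σ = -865
Area = |Σ|/2 = 432.5.
Hole:
V_1→V_2: (-3)(1) − (2)(0) = -3
V_2→V_3: (2)(6) − (1)(1) = 11
V_3→V_4: (1)(6) − (-3)(6) = 24
V_4→V_1: (-3)(0) − (-3)(6) = 18
Σ = 50
Area = |Σ|/2 = 25.
Net area = 432.5 − 25 = 407.5.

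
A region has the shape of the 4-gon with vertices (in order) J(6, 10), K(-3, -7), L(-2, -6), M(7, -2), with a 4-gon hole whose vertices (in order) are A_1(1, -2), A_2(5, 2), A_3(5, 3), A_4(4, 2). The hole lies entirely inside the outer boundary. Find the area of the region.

Outer boundary:
Σ = (-12) + (4) + (46) + (82) = 120
Area = |Σ|/2 = 60.
Hole:
Apply the shoelace formula: 2A = Σ (x_i·y_{i+1} − x_{i+1}·y_i), indices taken mod 4.
A_1→A_2: (1)(2) − (5)(-2) = 12
A_2→A_3: (5)(3) − (5)(2) = 5
A_3→A_4: (5)(2) − (4)(3) = -2
A_4→A_1: (4)(-2) − (1)(2) = -10
Σ = 5
Area = |Σ|/2 = 2.5.
Net area = 60 − 2.5 = 57.5.

57.5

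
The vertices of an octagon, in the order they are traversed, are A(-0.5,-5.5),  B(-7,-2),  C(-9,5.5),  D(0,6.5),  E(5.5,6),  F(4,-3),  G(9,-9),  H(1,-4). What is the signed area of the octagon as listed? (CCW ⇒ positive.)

Apply the surveyor's formula: 2A = Σ (x_i·y_{i+1} − x_{i+1}·y_i), indices taken mod 8.
Σ = (-37.5) + (-56.5) + (-58.5) + (-35.75) + (-40.5) + (-9) + (-27) + (-7.5) = -272.25
Signed area = Σ/2 = -136.125 (negative ⇒ clockwise traversal).

-136.125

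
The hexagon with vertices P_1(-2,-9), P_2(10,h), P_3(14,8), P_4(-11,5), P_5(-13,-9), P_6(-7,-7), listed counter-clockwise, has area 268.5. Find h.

The doubled signed area Σ (x_i y_{i+1} − x_{i+1} y_i) is linear in h.
With h=0 it equals 569; the coefficient of h is -16 (from the two edges through P_2).
So -16·h + 569 = 2·268.5 = 537 ⇒ h = 2.

2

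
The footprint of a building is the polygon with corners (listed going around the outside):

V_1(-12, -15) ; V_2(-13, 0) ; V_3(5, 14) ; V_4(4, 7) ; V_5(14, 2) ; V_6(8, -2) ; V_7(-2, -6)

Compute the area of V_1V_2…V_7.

313

Σ = (-195) + (-182) + (-21) + (-90) + (-44) + (-52) + (-42) = -626
Area = |Σ|/2 = 313.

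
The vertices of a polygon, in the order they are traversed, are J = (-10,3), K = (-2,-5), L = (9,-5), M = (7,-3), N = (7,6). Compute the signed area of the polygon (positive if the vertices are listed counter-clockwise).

Apply Gauss's area formula: 2A = Σ (x_i·y_{i+1} − x_{i+1}·y_i), indices taken mod 5.
Σ = (56) + (55) + (8) + (63) + (81) = 263
Signed area = Σ/2 = 131.5 (positive ⇒ counter-clockwise traversal).

131.5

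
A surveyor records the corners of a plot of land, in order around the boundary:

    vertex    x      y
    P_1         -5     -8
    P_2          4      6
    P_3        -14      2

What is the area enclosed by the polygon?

Cross-terms: 2, 92, 122  ⇒  Σ = 216
Area = |Σ|/2 = 108.

108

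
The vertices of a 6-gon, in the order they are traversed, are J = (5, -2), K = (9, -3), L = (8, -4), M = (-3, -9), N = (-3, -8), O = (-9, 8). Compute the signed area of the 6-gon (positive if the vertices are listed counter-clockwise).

-107

Apply the shoelace formula: 2A = Σ (x_i·y_{i+1} − x_{i+1}·y_i), indices taken mod 6.
Σ = (3) + (-12) + (-84) + (-3) + (-96) + (-22) = -214
Signed area = Σ/2 = -107 (negative ⇒ clockwise traversal).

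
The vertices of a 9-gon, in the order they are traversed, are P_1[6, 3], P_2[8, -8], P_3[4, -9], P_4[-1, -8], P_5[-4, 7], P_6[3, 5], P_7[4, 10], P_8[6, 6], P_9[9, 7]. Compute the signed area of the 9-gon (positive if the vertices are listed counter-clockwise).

Apply the shoelace (surveyor's) formula: 2A = Σ (x_i·y_{i+1} − x_{i+1}·y_i), indices taken mod 9.
Cross-terms: -72, -40, -41, -39, -41, 10, -36, -12, -15  ⇒  Σ = -286
Signed area = Σ/2 = -143 (negative ⇒ clockwise traversal).

-143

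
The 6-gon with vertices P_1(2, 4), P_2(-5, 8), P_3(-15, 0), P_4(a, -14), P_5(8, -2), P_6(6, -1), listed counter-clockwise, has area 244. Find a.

Write out the shoelace sum; only the two edges meeting at P_4 involve a:
2·Area = [((-15)·(-14) − a·0) + (a·(-2) − 8·(-14))] + 186
       = -2·a + 508 = 488
⇒ a = 10.

10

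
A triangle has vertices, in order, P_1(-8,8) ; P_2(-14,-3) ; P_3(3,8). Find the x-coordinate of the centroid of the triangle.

-19/3

Apply the surveyor's formula. First the cross-terms c_i = x_i·y_{i+1} − x_{i+1}·y_i:
  136, -103, 88  ⇒  2A = 121, A = 60.5.
Then Σ (x_i + x_{i+1})·c_i = -2299, so x̄ = -2299 / (6·60.5) = -19/3.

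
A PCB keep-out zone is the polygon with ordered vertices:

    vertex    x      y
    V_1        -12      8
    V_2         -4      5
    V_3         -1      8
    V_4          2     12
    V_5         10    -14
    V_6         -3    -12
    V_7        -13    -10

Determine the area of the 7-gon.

371.5

Apply Gauss's area formula: 2A = Σ (x_i·y_{i+1} − x_{i+1}·y_i), indices taken mod 7.
Σ = (-28) + (-27) + (-28) + (-148) + (-162) + (-126) + (-224) = -743
Area = |Σ|/2 = 371.5.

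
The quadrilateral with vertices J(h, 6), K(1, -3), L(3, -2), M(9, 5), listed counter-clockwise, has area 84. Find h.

-10

The doubled signed area Σ (x_i y_{i+1} − x_{i+1} y_i) is linear in h.
With h=0 it equals 88; the coefficient of h is -8 (from the two edges through J).
So -8·h + 88 = 2·84 = 168 ⇒ h = -10.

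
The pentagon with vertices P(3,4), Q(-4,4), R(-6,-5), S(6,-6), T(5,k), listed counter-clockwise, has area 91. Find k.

-2

Write out the shoelace sum; only the two edges meeting at T involve k:
2·Area = [(6·k − 5·(-6)) + (5·4 − 3·k)] + 138
       = 3·k + 188 = 182
⇒ k = -2.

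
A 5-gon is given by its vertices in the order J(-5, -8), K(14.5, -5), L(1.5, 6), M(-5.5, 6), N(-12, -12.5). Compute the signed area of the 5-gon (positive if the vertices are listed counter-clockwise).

225.875

J→K: (-5)(-5) − (14.5)(-8) = 141
K→L: (14.5)(6) − (1.5)(-5) = 94.5
L→M: (1.5)(6) − (-5.5)(6) = 42
M→N: (-5.5)(-12.5) − (-12)(6) = 140.75
N→J: (-12)(-8) − (-5)(-12.5) = 33.5
Σ = 451.75
Signed area = Σ/2 = 225.875 (positive ⇒ counter-clockwise traversal).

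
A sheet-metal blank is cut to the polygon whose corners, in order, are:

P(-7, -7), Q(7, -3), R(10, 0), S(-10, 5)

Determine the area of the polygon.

127.5

Apply the shoelace formula: 2A = Σ (x_i·y_{i+1} − x_{i+1}·y_i), indices taken mod 4.
Cross-terms: 70, 30, 50, 105  ⇒  Σ = 255
Area = |Σ|/2 = 127.5.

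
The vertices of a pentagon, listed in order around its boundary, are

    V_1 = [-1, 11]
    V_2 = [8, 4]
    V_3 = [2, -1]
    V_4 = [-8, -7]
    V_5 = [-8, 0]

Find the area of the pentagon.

Apply the shoelace formula: 2A = Σ (x_i·y_{i+1} − x_{i+1}·y_i), indices taken mod 5.
Cross-terms: -92, -16, -22, -56, -88  ⇒  Σ = -274
Area = |Σ|/2 = 137.

137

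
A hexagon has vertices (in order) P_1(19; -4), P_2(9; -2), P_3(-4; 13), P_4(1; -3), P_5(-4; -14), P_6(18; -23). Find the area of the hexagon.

Apply Gauss's area formula: 2A = Σ (x_i·y_{i+1} − x_{i+1}·y_i), indices taken mod 6.
Σ = (-2) + (109) + (-1) + (-26) + (344) + (365) = 789
Area = |Σ|/2 = 394.5.

394.5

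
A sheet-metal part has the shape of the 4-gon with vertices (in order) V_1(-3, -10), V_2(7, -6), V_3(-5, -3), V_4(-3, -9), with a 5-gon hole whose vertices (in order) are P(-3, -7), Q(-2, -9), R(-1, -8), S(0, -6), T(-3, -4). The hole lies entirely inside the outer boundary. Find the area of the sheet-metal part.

29.5

Outer boundary:
Cross-terms: 88, -51, 36, 3  ⇒  Σ = 76
Area = |Σ|/2 = 38.
Hole:
Apply Gauss's area formula: 2A = Σ (x_i·y_{i+1} − x_{i+1}·y_i), indices taken mod 5.
Cross-terms: 13, 7, 6, -18, 9  ⇒  Σ = 17
Area = |Σ|/2 = 8.5.
Net area = 38 − 8.5 = 29.5.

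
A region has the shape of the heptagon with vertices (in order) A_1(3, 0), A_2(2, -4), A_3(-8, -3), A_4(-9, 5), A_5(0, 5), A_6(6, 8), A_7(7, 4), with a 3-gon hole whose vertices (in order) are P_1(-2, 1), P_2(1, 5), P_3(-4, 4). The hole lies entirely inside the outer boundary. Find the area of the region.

Outer boundary:
Apply Gauss's area formula: 2A = Σ (x_i·y_{i+1} − x_{i+1}·y_i), indices taken mod 7.
A_1→A_2: (3)(-4) − (2)(0) = -12
A_2→A_3: (2)(-3) − (-8)(-4) = -38
A_3→A_4: (-8)(5) − (-9)(-3) = -67
A_4→A_5: (-9)(5) − (0)(5) = -45
A_5→A_6: (0)(8) − (6)(5) = -30
A_6→A_7: (6)(4) − (7)(8) = -32
A_7→A_1: (7)(0) − (3)(4) = -12
Σ = -236
Area = |Σ|/2 = 118.
Hole:
Σ = (-11) + (24) + (4) = 17
Area = |Σ|/2 = 8.5.
Net area = 118 − 8.5 = 109.5.

109.5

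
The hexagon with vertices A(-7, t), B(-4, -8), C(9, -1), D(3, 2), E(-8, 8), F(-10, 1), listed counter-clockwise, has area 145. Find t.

-3

The doubled signed area Σ (x_i y_{i+1} − x_{i+1} y_i) is linear in t.
With t=0 it equals 272; the coefficient of t is -6 (from the two edges through A).
So -6·t + 272 = 2·145 = 290 ⇒ t = -3.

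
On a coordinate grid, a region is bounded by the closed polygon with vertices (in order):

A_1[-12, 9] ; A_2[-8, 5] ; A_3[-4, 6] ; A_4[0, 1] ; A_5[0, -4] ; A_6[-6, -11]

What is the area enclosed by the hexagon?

Apply the shoelace formula: 2A = Σ (x_i·y_{i+1} − x_{i+1}·y_i), indices taken mod 6.
Σ = (12) + (-28) + (-4) + (0) + (-24) + (-186) = -230
Area = |Σ|/2 = 115.

115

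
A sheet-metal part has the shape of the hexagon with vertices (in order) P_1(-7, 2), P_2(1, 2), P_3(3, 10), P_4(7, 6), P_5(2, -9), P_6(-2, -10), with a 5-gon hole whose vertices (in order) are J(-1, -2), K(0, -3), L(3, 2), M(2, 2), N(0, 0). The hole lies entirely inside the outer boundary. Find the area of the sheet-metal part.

Outer boundary:
P_1→P_2: (-7)(2) − (1)(2) = -16
P_2→P_3: (1)(10) − (3)(2) = 4
P_3→P_4: (3)(6) − (7)(10) = -52
P_4→P_5: (7)(-9) − (2)(6) = -75
P_5→P_6: (2)(-10) − (-2)(-9) = -38
P_6→P_1: (-2)(2) − (-7)(-10) = -74
Σ = -251
Area = |Σ|/2 = 125.5.
Hole:
Cross-terms: 3, 9, 2, 0, 0  ⇒  Σ = 14
Area = |Σ|/2 = 7.
Net area = 125.5 − 7 = 118.5.

118.5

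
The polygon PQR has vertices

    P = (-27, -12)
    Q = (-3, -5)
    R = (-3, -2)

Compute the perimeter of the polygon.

|PQ| = √((24)² + (7)²) = √625 = 25
|QR| = √((0)² + (3)²) = √9 = 3
|RP| = √((-24)² + (-10)²) = √676 = 26
Perimeter = 25 + 3 + 26 = 54.

54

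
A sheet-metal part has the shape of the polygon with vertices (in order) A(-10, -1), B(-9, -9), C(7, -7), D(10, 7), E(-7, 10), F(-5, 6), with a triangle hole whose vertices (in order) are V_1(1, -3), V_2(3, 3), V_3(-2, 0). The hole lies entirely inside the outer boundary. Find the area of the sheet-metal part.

262

Outer boundary:
Apply the shoelace formula: 2A = Σ (x_i·y_{i+1} − x_{i+1}·y_i), indices taken mod 6.
A→B: (-10)(-9) − (-9)(-1) = 81
B→C: (-9)(-7) − (7)(-9) = 126
C→D: (7)(7) − (10)(-7) = 119
D→E: (10)(10) − (-7)(7) = 149
E→F: (-7)(6) − (-5)(10) = 8
F→A: (-5)(-1) − (-10)(6) = 65
Σ = 548
Area = |Σ|/2 = 274.
Hole:
Apply the shoelace (surveyor's) formula: 2A = Σ (x_i·y_{i+1} − x_{i+1}·y_i), indices taken mod 3.
V_1→V_2: (1)(3) − (3)(-3) = 12
V_2→V_3: (3)(0) − (-2)(3) = 6
V_3→V_1: (-2)(-3) − (1)(0) = 6
Σ = 24
Area = |Σ|/2 = 12.
Net area = 274 − 12 = 262.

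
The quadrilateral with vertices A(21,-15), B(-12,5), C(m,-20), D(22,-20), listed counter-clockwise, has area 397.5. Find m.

Write out the shoelace sum; only the two edges meeting at C involve m:
2·Area = [((-12)·(-20) − m·5) + (m·(-20) − 22·(-20))] + 15
       = -25·m + 695 = 795
⇒ m = -4.

-4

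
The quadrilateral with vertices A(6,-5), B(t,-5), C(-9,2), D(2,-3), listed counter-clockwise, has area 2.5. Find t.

7

The doubled signed area Σ (x_i y_{i+1} − x_{i+1} y_i) is linear in t.
With t=0 it equals -44; the coefficient of t is 7 (from the two edges through B).
So 7·t + -44 = 2·2.5 = 5 ⇒ t = 7.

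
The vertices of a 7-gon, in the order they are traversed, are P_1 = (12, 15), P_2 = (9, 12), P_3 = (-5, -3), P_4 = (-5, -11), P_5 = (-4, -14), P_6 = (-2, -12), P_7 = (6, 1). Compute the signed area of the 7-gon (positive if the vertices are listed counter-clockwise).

138

Cross-terms: 9, 33, 40, 26, 20, 70, 78  ⇒  Σ = 276
Signed area = Σ/2 = 138 (positive ⇒ counter-clockwise traversal).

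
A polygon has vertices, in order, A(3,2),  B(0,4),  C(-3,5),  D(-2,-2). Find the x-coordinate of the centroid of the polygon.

Apply the shoelace formula. First the cross-terms c_i = x_i·y_{i+1} − x_{i+1}·y_i:
  12, 12, 16, 2  ⇒  2A = 42, A = 21.
Then Σ (x_i + x_{i+1})·c_i = -78, so x̄ = -78 / (6·21) = -13/21.

-13/21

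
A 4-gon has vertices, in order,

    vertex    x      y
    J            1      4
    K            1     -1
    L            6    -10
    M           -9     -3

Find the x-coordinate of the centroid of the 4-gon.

-11/9

Apply Gauss's area formula. First the cross-terms c_i = x_i·y_{i+1} − x_{i+1}·y_i:
  -5, -4, -108, -33  ⇒  2A = -150, A = -75.
Then Σ (x_i + x_{i+1})·c_i = 550, so x̄ = 550 / (6·(-75)) = -11/9.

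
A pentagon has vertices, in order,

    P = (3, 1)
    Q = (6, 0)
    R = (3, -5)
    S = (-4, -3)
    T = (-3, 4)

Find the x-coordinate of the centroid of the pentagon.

8/21

Apply Gauss's area formula. First the cross-terms c_i = x_i·y_{i+1} − x_{i+1}·y_i:
  -6, -30, -29, -25, -15  ⇒  2A = -105, A = -52.5.
Then Σ (x_i + x_{i+1})·c_i = -120, so x̄ = -120 / (6·(-52.5)) = 8/21.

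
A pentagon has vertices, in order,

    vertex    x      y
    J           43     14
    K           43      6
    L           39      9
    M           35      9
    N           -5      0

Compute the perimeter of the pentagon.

|JK| = √((0)² + (-8)²) = √64 = 8
|KL| = √((-4)² + (3)²) = √25 = 5
|LM| = √((-4)² + (0)²) = √16 = 4
|MN| = √((-40)² + (-9)²) = √1681 = 41
|NJ| = √((48)² + (14)²) = √2500 = 50
Perimeter = 8 + 5 + 4 + 41 + 50 = 108.

108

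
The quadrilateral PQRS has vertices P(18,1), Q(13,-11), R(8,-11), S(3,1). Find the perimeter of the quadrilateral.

46

|PQ| = √((-5)² + (-12)²) = √169 = 13
|QR| = √((-5)² + (0)²) = √25 = 5
|RS| = √((-5)² + (12)²) = √169 = 13
|SP| = √((15)² + (0)²) = √225 = 15
Perimeter = 13 + 5 + 13 + 15 = 46.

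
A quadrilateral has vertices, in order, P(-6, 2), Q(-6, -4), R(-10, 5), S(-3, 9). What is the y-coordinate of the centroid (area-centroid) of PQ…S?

664/183

Apply the shoelace (surveyor's) formula. First the cross-terms c_i = x_i·y_{i+1} − x_{i+1}·y_i:
  36, -70, -75, 48  ⇒  2A = -61, A = -30.5.
Then Σ (y_i + y_{i+1})·c_i = -664, so ȳ = -664 / (6·(-30.5)) = 664/183.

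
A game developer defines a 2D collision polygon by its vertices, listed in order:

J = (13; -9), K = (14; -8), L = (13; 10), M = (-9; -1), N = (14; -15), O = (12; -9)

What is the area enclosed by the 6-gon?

Σ = (22) + (244) + (77) + (149) + (54) + (9) = 555
Area = |Σ|/2 = 277.5.

277.5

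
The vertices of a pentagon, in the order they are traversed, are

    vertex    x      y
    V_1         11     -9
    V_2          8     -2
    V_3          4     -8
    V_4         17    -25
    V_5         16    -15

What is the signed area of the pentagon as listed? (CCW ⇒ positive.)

Apply the shoelace (surveyor's) formula: 2A = Σ (x_i·y_{i+1} − x_{i+1}·y_i), indices taken mod 5.
Σ = (50) + (-56) + (36) + (145) + (21) = 196
Signed area = Σ/2 = 98 (positive ⇒ counter-clockwise traversal).

98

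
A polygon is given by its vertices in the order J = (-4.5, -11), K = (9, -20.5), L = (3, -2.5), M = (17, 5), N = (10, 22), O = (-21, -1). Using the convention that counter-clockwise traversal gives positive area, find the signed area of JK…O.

Cross-terms: 191.25, 39, 57.5, 324, 452, 226.5  ⇒  Σ = 1290.25
Signed area = Σ/2 = 645.125 (positive ⇒ counter-clockwise traversal).

645.125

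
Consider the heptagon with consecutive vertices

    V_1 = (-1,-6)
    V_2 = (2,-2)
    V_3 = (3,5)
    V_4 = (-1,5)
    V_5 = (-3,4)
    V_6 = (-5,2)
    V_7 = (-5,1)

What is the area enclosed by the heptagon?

Apply the shoelace formula: 2A = Σ (x_i·y_{i+1} − x_{i+1}·y_i), indices taken mod 7.
Cross-terms: 14, 16, 20, 11, 14, 5, 31  ⇒  Σ = 111
Area = |Σ|/2 = 55.5.

55.5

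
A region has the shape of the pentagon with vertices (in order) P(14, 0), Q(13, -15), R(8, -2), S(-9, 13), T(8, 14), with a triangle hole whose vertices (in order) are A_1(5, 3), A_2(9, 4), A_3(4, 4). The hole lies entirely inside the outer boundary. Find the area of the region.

225.5

Outer boundary:
P→Q: (14)(-15) − (13)(0) = -210
Q→R: (13)(-2) − (8)(-15) = 94
R→S: (8)(13) − (-9)(-2) = 86
S→T: (-9)(14) − (8)(13) = -230
T→P: (8)(0) − (14)(14) = -196
Σ = -456
Area = |Σ|/2 = 228.
Hole:
A_1→A_2: (5)(4) − (9)(3) = -7
A_2→A_3: (9)(4) − (4)(4) = 20
A_3→A_1: (4)(3) − (5)(4) = -8
Σ = 5
Area = |Σ|/2 = 2.5.
Net area = 228 − 2.5 = 225.5.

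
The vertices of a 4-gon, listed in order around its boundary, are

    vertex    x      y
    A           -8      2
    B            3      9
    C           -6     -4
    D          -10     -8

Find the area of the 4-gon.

A→B: (-8)(9) − (3)(2) = -78
B→C: (3)(-4) − (-6)(9) = 42
C→D: (-6)(-8) − (-10)(-4) = 8
D→A: (-10)(2) − (-8)(-8) = -84
Σ = -112
Area = |Σ|/2 = 56.

56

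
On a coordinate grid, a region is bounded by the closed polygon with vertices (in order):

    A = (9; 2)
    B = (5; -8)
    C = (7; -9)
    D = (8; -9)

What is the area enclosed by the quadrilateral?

A→B: (9)(-8) − (5)(2) = -82
B→C: (5)(-9) − (7)(-8) = 11
C→D: (7)(-9) − (8)(-9) = 9
D→A: (8)(2) − (9)(-9) = 97
Σ = 35
Area = |Σ|/2 = 17.5.

17.5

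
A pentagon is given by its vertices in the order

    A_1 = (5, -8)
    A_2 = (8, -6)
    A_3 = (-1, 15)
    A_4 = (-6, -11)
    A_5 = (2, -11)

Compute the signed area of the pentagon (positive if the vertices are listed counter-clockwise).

188

Apply the surveyor's formula: 2A = Σ (x_i·y_{i+1} − x_{i+1}·y_i), indices taken mod 5.
Cross-terms: 34, 114, 101, 88, 39  ⇒  Σ = 376
Signed area = Σ/2 = 188 (positive ⇒ counter-clockwise traversal).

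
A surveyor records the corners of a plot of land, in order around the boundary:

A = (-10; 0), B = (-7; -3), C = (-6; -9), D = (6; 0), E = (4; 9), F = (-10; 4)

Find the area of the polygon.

Apply the shoelace (surveyor's) formula: 2A = Σ (x_i·y_{i+1} − x_{i+1}·y_i), indices taken mod 6.
Σ = (30) + (45) + (54) + (54) + (106) + (40) = 329
Area = |Σ|/2 = 164.5.

164.5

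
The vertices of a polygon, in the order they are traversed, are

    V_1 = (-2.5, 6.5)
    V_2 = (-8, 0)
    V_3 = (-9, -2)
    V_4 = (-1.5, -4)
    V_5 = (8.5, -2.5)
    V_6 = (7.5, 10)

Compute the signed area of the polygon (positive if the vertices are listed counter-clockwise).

158.125

Apply Gauss's area formula: 2A = Σ (x_i·y_{i+1} − x_{i+1}·y_i), indices taken mod 6.
Σ = (52) + (16) + (33) + (37.75) + (103.75) + (73.75) = 316.25
Signed area = Σ/2 = 158.125 (positive ⇒ counter-clockwise traversal).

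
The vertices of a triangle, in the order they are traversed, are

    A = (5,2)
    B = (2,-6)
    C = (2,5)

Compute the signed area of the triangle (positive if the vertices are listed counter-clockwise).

Σ = (-34) + (22) + (-21) = -33
Signed area = Σ/2 = -16.5 (negative ⇒ clockwise traversal).

-16.5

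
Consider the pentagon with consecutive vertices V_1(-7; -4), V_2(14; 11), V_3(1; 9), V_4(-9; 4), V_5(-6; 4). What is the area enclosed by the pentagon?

109.5

Cross-terms: -21, 115, 85, -12, 52  ⇒  Σ = 219
Area = |Σ|/2 = 109.5.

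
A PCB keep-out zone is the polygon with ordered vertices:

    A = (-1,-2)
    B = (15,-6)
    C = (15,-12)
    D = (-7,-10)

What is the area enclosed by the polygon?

142

Apply the shoelace formula: 2A = Σ (x_i·y_{i+1} − x_{i+1}·y_i), indices taken mod 4.
Σ = (36) + (-90) + (-234) + (4) = -284
Area = |Σ|/2 = 142.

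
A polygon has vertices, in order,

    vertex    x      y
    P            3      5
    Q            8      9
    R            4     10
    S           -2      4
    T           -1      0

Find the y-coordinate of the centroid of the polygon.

383/66

Apply the shoelace formula. First the cross-terms c_i = x_i·y_{i+1} − x_{i+1}·y_i:
  -13, 44, 36, 4, -5  ⇒  2A = 66, A = 33.
Then Σ (y_i + y_{i+1})·c_i = 1149, so ȳ = 1149 / (6·33) = 383/66.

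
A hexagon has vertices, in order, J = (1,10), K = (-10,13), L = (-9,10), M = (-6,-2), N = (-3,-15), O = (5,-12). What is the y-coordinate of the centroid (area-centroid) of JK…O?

-187/279

Apply the surveyor's formula. First the cross-terms c_i = x_i·y_{i+1} − x_{i+1}·y_i:
  113, 17, 78, 84, 111, 62  ⇒  2A = 465, A = 232.5.
Then Σ (y_i + y_{i+1})·c_i = -935, so ȳ = -935 / (6·232.5) = -187/279.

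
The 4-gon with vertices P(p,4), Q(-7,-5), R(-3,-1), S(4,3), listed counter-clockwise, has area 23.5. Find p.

-2

Write out the shoelace sum; only the two edges meeting at P involve p:
2·Area = [(4·4 − p·3) + (p·(-5) − (-7)·4)] + -13
       = -8·p + 31 = 47
⇒ p = -2.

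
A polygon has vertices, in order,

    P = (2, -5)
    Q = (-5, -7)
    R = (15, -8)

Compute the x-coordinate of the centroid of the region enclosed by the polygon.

4

Apply the shoelace formula. First the cross-terms c_i = x_i·y_{i+1} − x_{i+1}·y_i:
  -39, 145, -59  ⇒  2A = 47, A = 23.5.
Then Σ (x_i + x_{i+1})·c_i = 564, so x̄ = 564 / (6·23.5) = 4.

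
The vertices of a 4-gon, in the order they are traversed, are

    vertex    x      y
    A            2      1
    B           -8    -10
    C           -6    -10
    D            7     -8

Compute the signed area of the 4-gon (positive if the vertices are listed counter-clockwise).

Apply the shoelace formula: 2A = Σ (x_i·y_{i+1} − x_{i+1}·y_i), indices taken mod 4.
Σ = (-12) + (20) + (118) + (23) = 149
Signed area = Σ/2 = 74.5 (positive ⇒ counter-clockwise traversal).

74.5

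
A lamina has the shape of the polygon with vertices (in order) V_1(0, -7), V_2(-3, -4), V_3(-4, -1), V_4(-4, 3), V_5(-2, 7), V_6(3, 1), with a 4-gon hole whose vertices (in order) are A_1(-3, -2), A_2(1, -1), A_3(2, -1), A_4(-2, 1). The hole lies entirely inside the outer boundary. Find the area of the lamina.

51.5

Outer boundary:
V_1→V_2: (0)(-4) − (-3)(-7) = -21
V_2→V_3: (-3)(-1) − (-4)(-4) = -13
V_3→V_4: (-4)(3) − (-4)(-1) = -16
V_4→V_5: (-4)(7) − (-2)(3) = -22
V_5→V_6: (-2)(1) − (3)(7) = -23
V_6→V_1: (3)(-7) − (0)(1) = -21
Σ = -116
Area = |Σ|/2 = 58.
Hole:
Apply the shoelace formula: 2A = Σ (x_i·y_{i+1} − x_{i+1}·y_i), indices taken mod 4.
Σ = (5) + (1) + (0) + (7) = 13
Area = |Σ|/2 = 6.5.
Net area = 58 − 6.5 = 51.5.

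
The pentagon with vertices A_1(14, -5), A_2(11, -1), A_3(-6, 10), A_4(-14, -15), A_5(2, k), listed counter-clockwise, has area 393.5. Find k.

Write out the shoelace sum; only the two edges meeting at A_5 involve k:
2·Area = [((-14)·k − 2·(-15)) + (2·(-5) − 14·k)] + 375
       = -28·k + 395 = 787
⇒ k = -14.

-14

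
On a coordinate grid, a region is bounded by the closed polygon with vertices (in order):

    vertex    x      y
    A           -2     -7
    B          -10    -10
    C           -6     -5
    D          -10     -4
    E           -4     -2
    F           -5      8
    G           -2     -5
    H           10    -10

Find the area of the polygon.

Apply Gauss's area formula: 2A = Σ (x_i·y_{i+1} − x_{i+1}·y_i), indices taken mod 8.
A→B: (-2)(-10) − (-10)(-7) = -50
B→C: (-10)(-5) − (-6)(-10) = -10
C→D: (-6)(-4) − (-10)(-5) = -26
D→E: (-10)(-2) − (-4)(-4) = 4
E→F: (-4)(8) − (-5)(-2) = -42
F→G: (-5)(-5) − (-2)(8) = 41
G→H: (-2)(-10) − (10)(-5) = 70
H→A: (10)(-7) − (-2)(-10) = -90
Σ = -103
Area = |Σ|/2 = 51.5.

51.5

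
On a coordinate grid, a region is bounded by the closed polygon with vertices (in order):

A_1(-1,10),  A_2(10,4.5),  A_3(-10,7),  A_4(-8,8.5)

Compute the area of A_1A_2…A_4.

45

Apply Gauss's area formula: 2A = Σ (x_i·y_{i+1} − x_{i+1}·y_i), indices taken mod 4.
A_1→A_2: (-1)(4.5) − (10)(10) = -104.5
A_2→A_3: (10)(7) − (-10)(4.5) = 115
A_3→A_4: (-10)(8.5) − (-8)(7) = -29
A_4→A_1: (-8)(10) − (-1)(8.5) = -71.5
Σ = -90
Area = |Σ|/2 = 45.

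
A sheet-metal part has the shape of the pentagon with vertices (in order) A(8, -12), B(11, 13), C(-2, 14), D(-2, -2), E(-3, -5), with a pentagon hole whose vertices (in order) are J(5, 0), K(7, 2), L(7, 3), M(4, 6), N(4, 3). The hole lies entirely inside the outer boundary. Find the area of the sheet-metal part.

Outer boundary:
Σ = (236) + (180) + (32) + (4) + (76) = 528
Area = |Σ|/2 = 264.
Hole:
Apply the surveyor's formula: 2A = Σ (x_i·y_{i+1} − x_{i+1}·y_i), indices taken mod 5.
J→K: (5)(2) − (7)(0) = 10
K→L: (7)(3) − (7)(2) = 7
L→M: (7)(6) − (4)(3) = 30
M→N: (4)(3) − (4)(6) = -12
N→J: (4)(0) − (5)(3) = -15
Σ = 20
Area = |Σ|/2 = 10.
Net area = 264 − 10 = 254.

254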